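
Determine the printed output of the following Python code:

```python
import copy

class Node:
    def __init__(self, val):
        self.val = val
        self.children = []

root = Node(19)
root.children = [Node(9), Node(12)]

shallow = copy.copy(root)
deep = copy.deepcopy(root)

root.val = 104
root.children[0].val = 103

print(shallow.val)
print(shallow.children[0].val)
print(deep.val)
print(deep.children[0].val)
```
19
103
19
9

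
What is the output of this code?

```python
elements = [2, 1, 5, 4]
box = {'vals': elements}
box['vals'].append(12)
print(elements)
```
[2, 1, 5, 4, 12]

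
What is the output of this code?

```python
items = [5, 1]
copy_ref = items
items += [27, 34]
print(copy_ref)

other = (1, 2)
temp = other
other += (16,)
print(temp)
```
[5, 1, 27, 34]
(1, 2)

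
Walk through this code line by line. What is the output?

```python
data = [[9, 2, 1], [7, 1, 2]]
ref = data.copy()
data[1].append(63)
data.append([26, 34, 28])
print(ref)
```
[[9, 2, 1], [7, 1, 2, 63]]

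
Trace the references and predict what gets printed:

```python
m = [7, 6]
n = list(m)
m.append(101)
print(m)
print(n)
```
[7, 6, 101]
[7, 6]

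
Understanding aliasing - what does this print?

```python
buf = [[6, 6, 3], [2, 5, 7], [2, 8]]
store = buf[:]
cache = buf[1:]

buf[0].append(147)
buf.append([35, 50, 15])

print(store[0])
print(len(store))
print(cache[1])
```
[6, 6, 3, 147]
3
[2, 8]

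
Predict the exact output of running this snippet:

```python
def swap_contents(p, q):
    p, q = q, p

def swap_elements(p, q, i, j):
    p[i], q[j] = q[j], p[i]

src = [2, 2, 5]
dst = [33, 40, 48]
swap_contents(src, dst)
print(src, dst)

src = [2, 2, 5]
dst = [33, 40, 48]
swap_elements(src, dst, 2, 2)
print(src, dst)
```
[2, 2, 5] [33, 40, 48]
[2, 2, 48] [33, 40, 5]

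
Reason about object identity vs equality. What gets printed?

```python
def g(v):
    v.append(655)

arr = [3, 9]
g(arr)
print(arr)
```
[3, 9, 655]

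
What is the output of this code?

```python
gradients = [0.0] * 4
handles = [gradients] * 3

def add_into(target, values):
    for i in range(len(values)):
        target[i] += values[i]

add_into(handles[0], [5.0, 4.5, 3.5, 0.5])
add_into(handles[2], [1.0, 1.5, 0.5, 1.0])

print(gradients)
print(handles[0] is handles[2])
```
[6.0, 6.0, 4.0, 1.5]
True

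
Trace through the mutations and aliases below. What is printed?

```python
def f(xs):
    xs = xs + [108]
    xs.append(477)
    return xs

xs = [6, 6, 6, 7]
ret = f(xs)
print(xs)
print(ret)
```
[6, 6, 6, 7]
[6, 6, 6, 7, 108, 477]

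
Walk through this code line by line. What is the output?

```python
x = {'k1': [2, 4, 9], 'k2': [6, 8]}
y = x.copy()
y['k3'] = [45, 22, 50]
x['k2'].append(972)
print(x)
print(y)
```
{'k1': [2, 4, 9], 'k2': [6, 8, 972]}
{'k1': [2, 4, 9], 'k2': [6, 8, 972], 'k3': [45, 22, 50]}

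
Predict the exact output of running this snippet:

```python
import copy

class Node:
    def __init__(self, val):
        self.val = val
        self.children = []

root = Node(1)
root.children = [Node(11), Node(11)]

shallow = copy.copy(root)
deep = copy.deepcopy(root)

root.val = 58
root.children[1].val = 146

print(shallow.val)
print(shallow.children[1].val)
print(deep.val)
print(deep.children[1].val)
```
1
146
1
11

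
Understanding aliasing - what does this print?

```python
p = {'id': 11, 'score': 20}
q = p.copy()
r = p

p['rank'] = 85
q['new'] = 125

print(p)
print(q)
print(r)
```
{'id': 11, 'score': 20, 'rank': 85}
{'id': 11, 'score': 20, 'new': 125}
{'id': 11, 'score': 20, 'rank': 85}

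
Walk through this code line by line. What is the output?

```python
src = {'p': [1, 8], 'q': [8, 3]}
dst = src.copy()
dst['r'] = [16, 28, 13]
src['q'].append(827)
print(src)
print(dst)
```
{'p': [1, 8], 'q': [8, 3, 827]}
{'p': [1, 8], 'q': [8, 3, 827], 'r': [16, 28, 13]}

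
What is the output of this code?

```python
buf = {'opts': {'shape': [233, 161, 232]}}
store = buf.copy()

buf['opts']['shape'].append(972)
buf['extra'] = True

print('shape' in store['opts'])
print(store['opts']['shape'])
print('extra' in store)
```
True
[233, 161, 232, 972]
False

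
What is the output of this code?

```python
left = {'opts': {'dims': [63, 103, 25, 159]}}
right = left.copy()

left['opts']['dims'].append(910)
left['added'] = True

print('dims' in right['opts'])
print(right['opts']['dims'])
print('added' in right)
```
True
[63, 103, 25, 159, 910]
False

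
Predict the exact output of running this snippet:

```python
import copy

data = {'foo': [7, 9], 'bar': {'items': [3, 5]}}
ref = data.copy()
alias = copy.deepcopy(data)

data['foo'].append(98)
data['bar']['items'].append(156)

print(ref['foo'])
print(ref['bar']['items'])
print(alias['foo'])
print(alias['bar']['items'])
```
[7, 9, 98]
[3, 5, 156]
[7, 9]
[3, 5]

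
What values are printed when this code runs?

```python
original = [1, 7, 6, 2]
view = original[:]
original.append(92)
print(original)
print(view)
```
[1, 7, 6, 2, 92]
[1, 7, 6, 2]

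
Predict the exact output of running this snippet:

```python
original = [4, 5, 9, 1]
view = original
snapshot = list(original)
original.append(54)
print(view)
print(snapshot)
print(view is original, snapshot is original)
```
[4, 5, 9, 1, 54]
[4, 5, 9, 1]
True False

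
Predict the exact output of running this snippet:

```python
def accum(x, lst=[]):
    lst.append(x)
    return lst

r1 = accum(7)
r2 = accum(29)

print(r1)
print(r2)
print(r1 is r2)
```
[7, 29]
[7, 29]
True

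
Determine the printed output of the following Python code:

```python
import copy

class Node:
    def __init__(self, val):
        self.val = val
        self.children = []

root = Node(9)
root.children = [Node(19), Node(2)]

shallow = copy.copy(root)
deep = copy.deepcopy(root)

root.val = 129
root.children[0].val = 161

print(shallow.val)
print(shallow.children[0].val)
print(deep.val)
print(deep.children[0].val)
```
9
161
9
19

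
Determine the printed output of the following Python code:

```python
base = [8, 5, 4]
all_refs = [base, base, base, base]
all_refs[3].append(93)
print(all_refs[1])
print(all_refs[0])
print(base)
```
[8, 5, 4, 93]
[8, 5, 4, 93]
[8, 5, 4, 93]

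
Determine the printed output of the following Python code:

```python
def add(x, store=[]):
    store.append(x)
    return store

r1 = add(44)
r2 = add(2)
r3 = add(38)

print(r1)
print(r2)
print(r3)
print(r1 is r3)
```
[44, 2, 38]
[44, 2, 38]
[44, 2, 38]
True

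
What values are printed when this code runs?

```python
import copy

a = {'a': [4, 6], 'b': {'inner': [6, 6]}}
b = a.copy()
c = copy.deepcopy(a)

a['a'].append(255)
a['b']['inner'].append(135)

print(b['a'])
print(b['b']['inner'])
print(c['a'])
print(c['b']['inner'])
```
[4, 6, 255]
[6, 6, 135]
[4, 6]
[6, 6]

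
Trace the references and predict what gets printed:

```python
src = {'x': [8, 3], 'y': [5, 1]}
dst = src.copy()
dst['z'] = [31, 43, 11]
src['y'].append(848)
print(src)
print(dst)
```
{'x': [8, 3], 'y': [5, 1, 848]}
{'x': [8, 3], 'y': [5, 1, 848], 'z': [31, 43, 11]}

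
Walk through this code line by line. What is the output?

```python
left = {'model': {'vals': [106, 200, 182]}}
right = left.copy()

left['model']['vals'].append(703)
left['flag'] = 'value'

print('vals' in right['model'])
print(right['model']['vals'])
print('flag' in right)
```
True
[106, 200, 182, 703]
False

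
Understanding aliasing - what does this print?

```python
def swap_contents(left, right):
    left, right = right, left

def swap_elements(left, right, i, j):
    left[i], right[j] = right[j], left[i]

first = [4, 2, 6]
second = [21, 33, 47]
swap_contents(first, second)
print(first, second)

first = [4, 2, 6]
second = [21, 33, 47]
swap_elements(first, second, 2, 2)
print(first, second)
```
[4, 2, 6] [21, 33, 47]
[4, 2, 47] [21, 33, 6]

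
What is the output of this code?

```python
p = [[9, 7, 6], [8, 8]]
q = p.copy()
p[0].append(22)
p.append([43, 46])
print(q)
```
[[9, 7, 6, 22], [8, 8]]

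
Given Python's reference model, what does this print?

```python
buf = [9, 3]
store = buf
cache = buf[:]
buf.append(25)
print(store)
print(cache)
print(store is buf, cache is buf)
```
[9, 3, 25]
[9, 3]
True False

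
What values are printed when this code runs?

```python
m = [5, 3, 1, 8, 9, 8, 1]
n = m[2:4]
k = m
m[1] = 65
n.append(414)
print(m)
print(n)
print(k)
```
[5, 65, 1, 8, 9, 8, 1]
[1, 8, 414]
[5, 65, 1, 8, 9, 8, 1]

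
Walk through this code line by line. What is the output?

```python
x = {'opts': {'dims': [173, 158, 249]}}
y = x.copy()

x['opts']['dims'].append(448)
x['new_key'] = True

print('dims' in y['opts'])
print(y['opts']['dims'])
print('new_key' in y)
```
True
[173, 158, 249, 448]
False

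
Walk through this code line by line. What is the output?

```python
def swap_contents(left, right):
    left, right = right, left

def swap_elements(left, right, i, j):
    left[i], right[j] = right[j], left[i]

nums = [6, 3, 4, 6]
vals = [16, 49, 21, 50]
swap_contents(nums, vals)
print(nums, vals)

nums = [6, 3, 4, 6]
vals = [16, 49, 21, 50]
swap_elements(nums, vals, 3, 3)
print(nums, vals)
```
[6, 3, 4, 6] [16, 49, 21, 50]
[6, 3, 4, 50] [16, 49, 21, 6]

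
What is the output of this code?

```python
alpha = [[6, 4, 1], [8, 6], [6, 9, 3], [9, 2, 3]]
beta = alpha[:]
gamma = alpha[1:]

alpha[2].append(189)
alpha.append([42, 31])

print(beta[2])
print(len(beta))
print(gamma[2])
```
[6, 9, 3, 189]
4
[9, 2, 3]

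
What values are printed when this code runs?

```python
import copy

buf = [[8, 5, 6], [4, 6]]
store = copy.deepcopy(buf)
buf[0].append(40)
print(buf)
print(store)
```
[[8, 5, 6, 40], [4, 6]]
[[8, 5, 6], [4, 6]]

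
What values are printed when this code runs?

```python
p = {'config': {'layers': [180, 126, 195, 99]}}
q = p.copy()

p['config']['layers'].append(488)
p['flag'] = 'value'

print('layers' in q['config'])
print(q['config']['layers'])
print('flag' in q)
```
True
[180, 126, 195, 99, 488]
False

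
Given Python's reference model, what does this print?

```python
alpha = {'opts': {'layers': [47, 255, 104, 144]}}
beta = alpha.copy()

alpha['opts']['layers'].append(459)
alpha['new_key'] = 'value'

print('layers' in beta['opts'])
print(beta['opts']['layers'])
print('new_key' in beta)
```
True
[47, 255, 104, 144, 459]
False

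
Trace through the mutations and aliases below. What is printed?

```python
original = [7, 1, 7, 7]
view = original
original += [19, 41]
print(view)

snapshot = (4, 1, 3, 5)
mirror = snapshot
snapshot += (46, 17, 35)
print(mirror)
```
[7, 1, 7, 7, 19, 41]
(4, 1, 3, 5)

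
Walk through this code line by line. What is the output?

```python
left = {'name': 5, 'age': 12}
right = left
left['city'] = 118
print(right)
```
{'name': 5, 'age': 12, 'city': 118}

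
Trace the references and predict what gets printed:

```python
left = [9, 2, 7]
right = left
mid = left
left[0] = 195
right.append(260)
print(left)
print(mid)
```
[195, 2, 7, 260]
[195, 2, 7, 260]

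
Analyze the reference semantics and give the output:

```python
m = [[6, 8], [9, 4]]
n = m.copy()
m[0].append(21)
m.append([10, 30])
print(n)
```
[[6, 8, 21], [9, 4]]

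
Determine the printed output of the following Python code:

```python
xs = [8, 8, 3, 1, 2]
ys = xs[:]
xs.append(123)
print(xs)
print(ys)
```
[8, 8, 3, 1, 2, 123]
[8, 8, 3, 1, 2]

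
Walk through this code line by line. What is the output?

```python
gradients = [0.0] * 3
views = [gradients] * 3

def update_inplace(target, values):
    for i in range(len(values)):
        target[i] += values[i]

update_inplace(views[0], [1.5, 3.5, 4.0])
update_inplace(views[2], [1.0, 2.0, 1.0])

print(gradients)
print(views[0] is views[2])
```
[2.5, 5.5, 5.0]
True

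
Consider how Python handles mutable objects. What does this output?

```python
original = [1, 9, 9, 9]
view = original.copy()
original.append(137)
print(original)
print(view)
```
[1, 9, 9, 9, 137]
[1, 9, 9, 9]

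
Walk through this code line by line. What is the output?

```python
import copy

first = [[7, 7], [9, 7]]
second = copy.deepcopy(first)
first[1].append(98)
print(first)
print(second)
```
[[7, 7], [9, 7, 98]]
[[7, 7], [9, 7]]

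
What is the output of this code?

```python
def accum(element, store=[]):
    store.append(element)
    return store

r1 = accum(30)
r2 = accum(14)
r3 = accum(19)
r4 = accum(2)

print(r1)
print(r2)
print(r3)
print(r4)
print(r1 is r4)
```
[30, 14, 19, 2]
[30, 14, 19, 2]
[30, 14, 19, 2]
[30, 14, 19, 2]
True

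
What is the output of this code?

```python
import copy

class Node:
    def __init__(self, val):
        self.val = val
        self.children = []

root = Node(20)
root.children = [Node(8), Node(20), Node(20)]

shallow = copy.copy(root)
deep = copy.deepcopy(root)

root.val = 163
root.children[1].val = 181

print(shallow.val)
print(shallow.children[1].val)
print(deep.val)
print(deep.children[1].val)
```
20
181
20
20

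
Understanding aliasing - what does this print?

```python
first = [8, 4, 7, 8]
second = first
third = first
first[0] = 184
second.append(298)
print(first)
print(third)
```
[184, 4, 7, 8, 298]
[184, 4, 7, 8, 298]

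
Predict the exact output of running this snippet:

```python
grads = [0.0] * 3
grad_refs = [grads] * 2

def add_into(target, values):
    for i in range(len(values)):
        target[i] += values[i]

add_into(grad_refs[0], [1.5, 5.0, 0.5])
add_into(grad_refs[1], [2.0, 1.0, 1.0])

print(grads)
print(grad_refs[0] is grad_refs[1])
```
[3.5, 6.0, 1.5]
True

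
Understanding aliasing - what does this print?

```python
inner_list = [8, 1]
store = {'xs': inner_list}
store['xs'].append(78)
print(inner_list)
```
[8, 1, 78]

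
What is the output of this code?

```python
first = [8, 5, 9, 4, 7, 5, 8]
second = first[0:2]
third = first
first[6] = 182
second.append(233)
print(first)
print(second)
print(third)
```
[8, 5, 9, 4, 7, 5, 182]
[8, 5, 233]
[8, 5, 9, 4, 7, 5, 182]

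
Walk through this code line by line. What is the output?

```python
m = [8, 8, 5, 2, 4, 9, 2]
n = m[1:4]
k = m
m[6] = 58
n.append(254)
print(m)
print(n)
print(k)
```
[8, 8, 5, 2, 4, 9, 58]
[8, 5, 2, 254]
[8, 8, 5, 2, 4, 9, 58]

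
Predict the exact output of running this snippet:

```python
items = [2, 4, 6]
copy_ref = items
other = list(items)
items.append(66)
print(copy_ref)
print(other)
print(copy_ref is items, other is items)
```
[2, 4, 6, 66]
[2, 4, 6]
True False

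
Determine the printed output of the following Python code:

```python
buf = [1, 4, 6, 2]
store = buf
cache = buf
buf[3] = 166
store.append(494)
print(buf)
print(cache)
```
[1, 4, 6, 166, 494]
[1, 4, 6, 166, 494]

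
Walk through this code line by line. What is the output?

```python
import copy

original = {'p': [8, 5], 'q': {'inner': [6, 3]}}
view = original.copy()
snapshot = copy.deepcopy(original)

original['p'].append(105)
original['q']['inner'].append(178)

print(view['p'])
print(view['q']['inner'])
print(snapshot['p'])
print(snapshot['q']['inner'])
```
[8, 5, 105]
[6, 3, 178]
[8, 5]
[6, 3]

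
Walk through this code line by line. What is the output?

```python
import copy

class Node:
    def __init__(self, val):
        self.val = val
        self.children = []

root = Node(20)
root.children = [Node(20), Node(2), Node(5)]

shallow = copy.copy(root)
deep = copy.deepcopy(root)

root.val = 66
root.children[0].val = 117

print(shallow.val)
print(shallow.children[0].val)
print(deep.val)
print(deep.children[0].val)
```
20
117
20
20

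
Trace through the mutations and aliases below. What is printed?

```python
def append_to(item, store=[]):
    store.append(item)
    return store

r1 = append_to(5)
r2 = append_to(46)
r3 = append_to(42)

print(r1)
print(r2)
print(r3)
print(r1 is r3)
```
[5, 46, 42]
[5, 46, 42]
[5, 46, 42]
True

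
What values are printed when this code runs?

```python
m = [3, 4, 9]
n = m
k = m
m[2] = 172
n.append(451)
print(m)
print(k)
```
[3, 4, 172, 451]
[3, 4, 172, 451]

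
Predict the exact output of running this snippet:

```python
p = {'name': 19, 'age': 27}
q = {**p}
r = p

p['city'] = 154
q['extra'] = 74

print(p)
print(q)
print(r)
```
{'name': 19, 'age': 27, 'city': 154}
{'name': 19, 'age': 27, 'extra': 74}
{'name': 19, 'age': 27, 'city': 154}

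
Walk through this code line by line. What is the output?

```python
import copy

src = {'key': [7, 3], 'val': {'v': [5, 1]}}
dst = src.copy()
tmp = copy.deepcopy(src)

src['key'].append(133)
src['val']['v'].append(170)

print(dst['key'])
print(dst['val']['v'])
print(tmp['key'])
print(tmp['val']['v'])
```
[7, 3, 133]
[5, 1, 170]
[7, 3]
[5, 1]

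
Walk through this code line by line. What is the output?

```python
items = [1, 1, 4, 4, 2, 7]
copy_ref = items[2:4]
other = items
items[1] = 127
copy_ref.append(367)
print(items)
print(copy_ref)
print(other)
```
[1, 127, 4, 4, 2, 7]
[4, 4, 367]
[1, 127, 4, 4, 2, 7]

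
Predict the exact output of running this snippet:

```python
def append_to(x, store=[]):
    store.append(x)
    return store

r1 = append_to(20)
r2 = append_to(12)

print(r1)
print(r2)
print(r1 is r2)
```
[20, 12]
[20, 12]
True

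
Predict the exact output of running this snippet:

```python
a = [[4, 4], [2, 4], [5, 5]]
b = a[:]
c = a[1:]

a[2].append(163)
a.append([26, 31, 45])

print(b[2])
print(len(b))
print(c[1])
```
[5, 5, 163]
3
[5, 5, 163]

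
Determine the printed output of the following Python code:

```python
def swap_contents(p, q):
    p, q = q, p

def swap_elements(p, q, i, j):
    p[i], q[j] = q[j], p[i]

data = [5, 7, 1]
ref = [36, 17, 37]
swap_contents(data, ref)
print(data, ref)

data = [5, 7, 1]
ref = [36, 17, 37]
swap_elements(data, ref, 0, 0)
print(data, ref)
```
[5, 7, 1] [36, 17, 37]
[36, 7, 1] [5, 17, 37]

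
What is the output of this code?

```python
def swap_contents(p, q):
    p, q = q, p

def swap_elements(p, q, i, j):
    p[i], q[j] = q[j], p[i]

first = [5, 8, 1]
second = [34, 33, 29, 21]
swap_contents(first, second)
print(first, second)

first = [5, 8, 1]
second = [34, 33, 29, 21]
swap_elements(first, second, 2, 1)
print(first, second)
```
[5, 8, 1] [34, 33, 29, 21]
[5, 8, 33] [34, 1, 29, 21]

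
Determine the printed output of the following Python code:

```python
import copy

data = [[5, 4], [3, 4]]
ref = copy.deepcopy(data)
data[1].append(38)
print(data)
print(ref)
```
[[5, 4], [3, 4, 38]]
[[5, 4], [3, 4]]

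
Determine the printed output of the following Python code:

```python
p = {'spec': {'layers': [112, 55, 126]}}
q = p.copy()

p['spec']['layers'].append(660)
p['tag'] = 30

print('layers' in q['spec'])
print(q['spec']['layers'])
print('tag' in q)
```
True
[112, 55, 126, 660]
False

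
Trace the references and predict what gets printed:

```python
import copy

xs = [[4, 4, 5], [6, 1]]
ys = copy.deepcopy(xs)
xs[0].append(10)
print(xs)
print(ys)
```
[[4, 4, 5, 10], [6, 1]]
[[4, 4, 5], [6, 1]]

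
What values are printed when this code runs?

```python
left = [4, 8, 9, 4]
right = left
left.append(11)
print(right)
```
[4, 8, 9, 4, 11]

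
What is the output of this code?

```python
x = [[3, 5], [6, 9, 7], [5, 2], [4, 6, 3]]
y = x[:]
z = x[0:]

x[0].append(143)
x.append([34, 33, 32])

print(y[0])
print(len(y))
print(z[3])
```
[3, 5, 143]
4
[4, 6, 3]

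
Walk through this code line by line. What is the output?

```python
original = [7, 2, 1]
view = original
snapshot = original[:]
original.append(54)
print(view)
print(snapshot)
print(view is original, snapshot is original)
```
[7, 2, 1, 54]
[7, 2, 1]
True False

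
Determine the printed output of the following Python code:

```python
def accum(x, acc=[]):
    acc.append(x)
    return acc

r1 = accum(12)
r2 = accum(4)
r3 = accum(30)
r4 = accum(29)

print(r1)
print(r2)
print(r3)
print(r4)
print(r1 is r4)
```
[12, 4, 30, 29]
[12, 4, 30, 29]
[12, 4, 30, 29]
[12, 4, 30, 29]
True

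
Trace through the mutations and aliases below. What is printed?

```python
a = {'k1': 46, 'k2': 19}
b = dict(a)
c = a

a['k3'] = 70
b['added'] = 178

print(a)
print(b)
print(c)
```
{'k1': 46, 'k2': 19, 'k3': 70}
{'k1': 46, 'k2': 19, 'added': 178}
{'k1': 46, 'k2': 19, 'k3': 70}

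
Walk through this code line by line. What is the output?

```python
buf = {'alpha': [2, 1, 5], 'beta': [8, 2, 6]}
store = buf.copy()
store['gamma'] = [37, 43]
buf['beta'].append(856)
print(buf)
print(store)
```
{'alpha': [2, 1, 5], 'beta': [8, 2, 6, 856]}
{'alpha': [2, 1, 5], 'beta': [8, 2, 6, 856], 'gamma': [37, 43]}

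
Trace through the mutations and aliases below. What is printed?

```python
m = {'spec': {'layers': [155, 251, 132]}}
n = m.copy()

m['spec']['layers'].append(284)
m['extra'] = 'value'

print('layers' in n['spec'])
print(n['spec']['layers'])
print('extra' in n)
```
True
[155, 251, 132, 284]
False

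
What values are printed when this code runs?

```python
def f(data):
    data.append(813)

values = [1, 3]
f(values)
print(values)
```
[1, 3, 813]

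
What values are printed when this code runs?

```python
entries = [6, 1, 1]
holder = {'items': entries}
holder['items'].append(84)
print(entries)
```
[6, 1, 1, 84]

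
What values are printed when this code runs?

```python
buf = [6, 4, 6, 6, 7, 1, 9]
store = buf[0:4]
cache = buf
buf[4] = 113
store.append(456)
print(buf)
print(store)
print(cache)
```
[6, 4, 6, 6, 113, 1, 9]
[6, 4, 6, 6, 456]
[6, 4, 6, 6, 113, 1, 9]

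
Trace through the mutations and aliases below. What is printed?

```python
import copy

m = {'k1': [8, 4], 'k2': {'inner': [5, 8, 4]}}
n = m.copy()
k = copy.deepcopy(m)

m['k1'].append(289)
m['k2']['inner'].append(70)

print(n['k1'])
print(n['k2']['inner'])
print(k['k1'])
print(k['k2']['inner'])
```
[8, 4, 289]
[5, 8, 4, 70]
[8, 4]
[5, 8, 4]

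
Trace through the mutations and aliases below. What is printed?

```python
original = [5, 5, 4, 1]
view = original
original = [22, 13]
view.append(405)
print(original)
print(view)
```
[22, 13]
[5, 5, 4, 1, 405]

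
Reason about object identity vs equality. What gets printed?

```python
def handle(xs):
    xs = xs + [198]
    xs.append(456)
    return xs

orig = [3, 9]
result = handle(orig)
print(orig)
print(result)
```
[3, 9]
[3, 9, 198, 456]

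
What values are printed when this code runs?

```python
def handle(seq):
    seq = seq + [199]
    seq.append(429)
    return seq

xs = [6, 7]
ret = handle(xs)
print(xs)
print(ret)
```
[6, 7]
[6, 7, 199, 429]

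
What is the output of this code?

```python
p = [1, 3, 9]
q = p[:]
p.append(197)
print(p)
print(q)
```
[1, 3, 9, 197]
[1, 3, 9]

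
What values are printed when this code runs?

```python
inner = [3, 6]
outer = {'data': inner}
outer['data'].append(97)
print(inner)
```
[3, 6, 97]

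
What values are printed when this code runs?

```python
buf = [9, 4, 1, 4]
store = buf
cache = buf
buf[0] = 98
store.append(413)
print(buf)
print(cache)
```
[98, 4, 1, 4, 413]
[98, 4, 1, 4, 413]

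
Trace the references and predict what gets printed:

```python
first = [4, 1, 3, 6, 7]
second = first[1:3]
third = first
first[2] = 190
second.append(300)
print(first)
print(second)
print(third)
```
[4, 1, 190, 6, 7]
[1, 3, 300]
[4, 1, 190, 6, 7]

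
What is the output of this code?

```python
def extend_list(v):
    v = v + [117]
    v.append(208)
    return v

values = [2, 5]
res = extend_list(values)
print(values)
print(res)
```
[2, 5]
[2, 5, 117, 208]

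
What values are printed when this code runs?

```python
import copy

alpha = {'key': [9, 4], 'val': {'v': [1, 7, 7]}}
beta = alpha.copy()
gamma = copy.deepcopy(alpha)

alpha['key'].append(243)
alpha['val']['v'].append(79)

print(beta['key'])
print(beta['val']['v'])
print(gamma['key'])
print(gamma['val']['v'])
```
[9, 4, 243]
[1, 7, 7, 79]
[9, 4]
[1, 7, 7]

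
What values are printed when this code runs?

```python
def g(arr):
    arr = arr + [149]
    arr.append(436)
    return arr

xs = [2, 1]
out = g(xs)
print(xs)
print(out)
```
[2, 1]
[2, 1, 149, 436]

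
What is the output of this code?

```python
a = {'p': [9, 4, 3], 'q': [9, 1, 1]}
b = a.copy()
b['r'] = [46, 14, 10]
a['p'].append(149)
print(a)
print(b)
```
{'p': [9, 4, 3, 149], 'q': [9, 1, 1]}
{'p': [9, 4, 3, 149], 'q': [9, 1, 1], 'r': [46, 14, 10]}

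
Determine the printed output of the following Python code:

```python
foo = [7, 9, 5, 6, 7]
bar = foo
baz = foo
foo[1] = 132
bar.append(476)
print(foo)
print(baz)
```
[7, 132, 5, 6, 7, 476]
[7, 132, 5, 6, 7, 476]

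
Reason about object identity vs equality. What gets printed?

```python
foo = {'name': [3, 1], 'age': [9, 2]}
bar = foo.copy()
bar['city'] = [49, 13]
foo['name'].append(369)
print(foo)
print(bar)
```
{'name': [3, 1, 369], 'age': [9, 2]}
{'name': [3, 1, 369], 'age': [9, 2], 'city': [49, 13]}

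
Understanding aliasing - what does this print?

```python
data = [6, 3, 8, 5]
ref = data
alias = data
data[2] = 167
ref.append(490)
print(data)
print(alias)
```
[6, 3, 167, 5, 490]
[6, 3, 167, 5, 490]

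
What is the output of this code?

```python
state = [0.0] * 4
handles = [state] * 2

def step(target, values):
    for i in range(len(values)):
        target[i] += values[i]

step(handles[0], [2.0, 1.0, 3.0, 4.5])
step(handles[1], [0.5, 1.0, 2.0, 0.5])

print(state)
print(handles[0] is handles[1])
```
[2.5, 2.0, 5.0, 5.0]
True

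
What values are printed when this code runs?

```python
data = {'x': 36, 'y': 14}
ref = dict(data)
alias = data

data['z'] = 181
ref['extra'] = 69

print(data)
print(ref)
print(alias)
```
{'x': 36, 'y': 14, 'z': 181}
{'x': 36, 'y': 14, 'extra': 69}
{'x': 36, 'y': 14, 'z': 181}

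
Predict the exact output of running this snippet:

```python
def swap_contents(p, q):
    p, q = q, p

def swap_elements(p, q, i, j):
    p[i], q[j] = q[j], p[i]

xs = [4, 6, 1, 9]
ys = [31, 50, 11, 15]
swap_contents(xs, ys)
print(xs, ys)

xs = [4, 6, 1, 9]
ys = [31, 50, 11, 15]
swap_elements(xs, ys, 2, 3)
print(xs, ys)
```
[4, 6, 1, 9] [31, 50, 11, 15]
[4, 6, 15, 9] [31, 50, 11, 1]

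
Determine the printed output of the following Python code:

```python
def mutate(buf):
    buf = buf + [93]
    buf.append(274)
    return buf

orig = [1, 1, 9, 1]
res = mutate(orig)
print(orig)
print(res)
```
[1, 1, 9, 1]
[1, 1, 9, 1, 93, 274]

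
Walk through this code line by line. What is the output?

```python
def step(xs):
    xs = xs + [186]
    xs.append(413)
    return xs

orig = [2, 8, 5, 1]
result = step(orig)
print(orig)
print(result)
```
[2, 8, 5, 1]
[2, 8, 5, 1, 186, 413]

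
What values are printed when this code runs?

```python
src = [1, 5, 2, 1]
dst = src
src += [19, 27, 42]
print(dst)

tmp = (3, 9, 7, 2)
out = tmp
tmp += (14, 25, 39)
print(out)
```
[1, 5, 2, 1, 19, 27, 42]
(3, 9, 7, 2)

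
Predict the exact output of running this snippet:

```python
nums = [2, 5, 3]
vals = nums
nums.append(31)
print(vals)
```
[2, 5, 3, 31]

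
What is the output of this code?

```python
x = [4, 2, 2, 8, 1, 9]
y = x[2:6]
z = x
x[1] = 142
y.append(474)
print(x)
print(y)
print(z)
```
[4, 142, 2, 8, 1, 9]
[2, 8, 1, 9, 474]
[4, 142, 2, 8, 1, 9]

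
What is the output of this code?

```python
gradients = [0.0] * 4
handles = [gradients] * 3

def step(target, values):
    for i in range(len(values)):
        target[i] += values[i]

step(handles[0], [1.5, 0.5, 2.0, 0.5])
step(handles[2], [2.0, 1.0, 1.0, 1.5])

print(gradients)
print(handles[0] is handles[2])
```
[3.5, 1.5, 3.0, 2.0]
True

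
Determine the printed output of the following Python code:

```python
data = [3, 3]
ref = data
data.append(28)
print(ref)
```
[3, 3, 28]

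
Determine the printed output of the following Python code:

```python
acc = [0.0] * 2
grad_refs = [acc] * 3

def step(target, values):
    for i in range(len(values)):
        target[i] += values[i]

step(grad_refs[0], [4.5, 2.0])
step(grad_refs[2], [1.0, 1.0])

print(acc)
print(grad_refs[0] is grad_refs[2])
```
[5.5, 3.0]
True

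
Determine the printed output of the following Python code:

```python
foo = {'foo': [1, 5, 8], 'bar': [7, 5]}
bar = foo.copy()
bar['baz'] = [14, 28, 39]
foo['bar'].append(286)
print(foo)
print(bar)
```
{'foo': [1, 5, 8], 'bar': [7, 5, 286]}
{'foo': [1, 5, 8], 'bar': [7, 5, 286], 'baz': [14, 28, 39]}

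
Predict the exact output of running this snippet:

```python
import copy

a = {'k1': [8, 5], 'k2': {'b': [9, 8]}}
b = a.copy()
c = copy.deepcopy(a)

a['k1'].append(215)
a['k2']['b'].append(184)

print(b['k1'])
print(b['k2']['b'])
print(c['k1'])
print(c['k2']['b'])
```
[8, 5, 215]
[9, 8, 184]
[8, 5]
[9, 8]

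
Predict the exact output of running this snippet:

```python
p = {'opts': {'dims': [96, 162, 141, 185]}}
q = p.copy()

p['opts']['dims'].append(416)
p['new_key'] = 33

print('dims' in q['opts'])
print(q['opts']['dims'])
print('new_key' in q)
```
True
[96, 162, 141, 185, 416]
False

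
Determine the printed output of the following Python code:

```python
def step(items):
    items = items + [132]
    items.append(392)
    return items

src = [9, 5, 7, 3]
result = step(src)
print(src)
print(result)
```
[9, 5, 7, 3]
[9, 5, 7, 3, 132, 392]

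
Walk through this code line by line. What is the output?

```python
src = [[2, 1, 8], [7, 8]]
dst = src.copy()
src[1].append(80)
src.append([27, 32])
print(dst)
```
[[2, 1, 8], [7, 8, 80]]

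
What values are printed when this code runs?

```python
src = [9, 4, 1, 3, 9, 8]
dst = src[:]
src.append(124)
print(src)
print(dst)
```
[9, 4, 1, 3, 9, 8, 124]
[9, 4, 1, 3, 9, 8]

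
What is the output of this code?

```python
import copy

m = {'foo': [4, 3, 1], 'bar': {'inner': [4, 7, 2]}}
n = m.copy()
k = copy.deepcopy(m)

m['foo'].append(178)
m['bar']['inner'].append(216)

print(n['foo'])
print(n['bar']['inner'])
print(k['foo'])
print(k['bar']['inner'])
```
[4, 3, 1, 178]
[4, 7, 2, 216]
[4, 3, 1]
[4, 7, 2]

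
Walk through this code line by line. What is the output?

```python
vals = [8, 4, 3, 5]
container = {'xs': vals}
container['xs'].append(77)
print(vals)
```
[8, 4, 3, 5, 77]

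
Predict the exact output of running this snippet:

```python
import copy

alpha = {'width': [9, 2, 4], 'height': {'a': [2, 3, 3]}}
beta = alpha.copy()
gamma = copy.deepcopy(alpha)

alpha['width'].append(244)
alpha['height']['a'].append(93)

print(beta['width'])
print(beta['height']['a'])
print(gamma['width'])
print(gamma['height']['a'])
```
[9, 2, 4, 244]
[2, 3, 3, 93]
[9, 2, 4]
[2, 3, 3]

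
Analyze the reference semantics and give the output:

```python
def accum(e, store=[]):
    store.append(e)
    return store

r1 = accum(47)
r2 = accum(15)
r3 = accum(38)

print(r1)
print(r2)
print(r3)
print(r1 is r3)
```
[47, 15, 38]
[47, 15, 38]
[47, 15, 38]
True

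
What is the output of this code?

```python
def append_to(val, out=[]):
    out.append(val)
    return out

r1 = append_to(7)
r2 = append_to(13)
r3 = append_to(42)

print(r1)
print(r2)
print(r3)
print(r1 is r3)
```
[7, 13, 42]
[7, 13, 42]
[7, 13, 42]
True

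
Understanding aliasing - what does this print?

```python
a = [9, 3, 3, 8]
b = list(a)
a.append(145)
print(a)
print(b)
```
[9, 3, 3, 8, 145]
[9, 3, 3, 8]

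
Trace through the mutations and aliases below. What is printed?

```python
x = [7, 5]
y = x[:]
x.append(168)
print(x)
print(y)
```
[7, 5, 168]
[7, 5]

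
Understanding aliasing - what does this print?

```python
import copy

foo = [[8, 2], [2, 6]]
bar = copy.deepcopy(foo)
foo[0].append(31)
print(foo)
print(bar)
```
[[8, 2, 31], [2, 6]]
[[8, 2], [2, 6]]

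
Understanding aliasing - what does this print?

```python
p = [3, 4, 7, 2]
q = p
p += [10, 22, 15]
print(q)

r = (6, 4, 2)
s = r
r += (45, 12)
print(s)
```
[3, 4, 7, 2, 10, 22, 15]
(6, 4, 2)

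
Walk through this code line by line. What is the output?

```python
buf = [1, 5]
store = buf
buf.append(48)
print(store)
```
[1, 5, 48]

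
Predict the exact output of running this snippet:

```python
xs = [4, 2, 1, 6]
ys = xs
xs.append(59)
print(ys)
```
[4, 2, 1, 6, 59]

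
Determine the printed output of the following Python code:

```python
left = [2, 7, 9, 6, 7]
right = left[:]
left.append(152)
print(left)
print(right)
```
[2, 7, 9, 6, 7, 152]
[2, 7, 9, 6, 7]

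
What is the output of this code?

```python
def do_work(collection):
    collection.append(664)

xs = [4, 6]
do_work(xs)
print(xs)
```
[4, 6, 664]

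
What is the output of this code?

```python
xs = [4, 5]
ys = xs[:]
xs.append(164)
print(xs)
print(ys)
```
[4, 5, 164]
[4, 5]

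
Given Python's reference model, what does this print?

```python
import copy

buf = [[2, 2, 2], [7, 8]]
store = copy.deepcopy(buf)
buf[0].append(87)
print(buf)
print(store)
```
[[2, 2, 2, 87], [7, 8]]
[[2, 2, 2], [7, 8]]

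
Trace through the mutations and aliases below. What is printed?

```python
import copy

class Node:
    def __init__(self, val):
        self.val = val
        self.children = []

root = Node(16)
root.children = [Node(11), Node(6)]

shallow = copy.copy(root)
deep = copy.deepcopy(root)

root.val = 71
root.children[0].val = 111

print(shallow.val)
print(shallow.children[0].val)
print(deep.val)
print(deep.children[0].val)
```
16
111
16
11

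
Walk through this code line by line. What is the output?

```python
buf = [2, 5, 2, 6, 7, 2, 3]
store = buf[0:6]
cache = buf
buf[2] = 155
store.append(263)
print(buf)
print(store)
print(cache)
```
[2, 5, 155, 6, 7, 2, 3]
[2, 5, 2, 6, 7, 2, 263]
[2, 5, 155, 6, 7, 2, 3]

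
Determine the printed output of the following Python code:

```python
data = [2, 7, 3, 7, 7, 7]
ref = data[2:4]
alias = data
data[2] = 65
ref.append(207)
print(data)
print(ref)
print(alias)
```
[2, 7, 65, 7, 7, 7]
[3, 7, 207]
[2, 7, 65, 7, 7, 7]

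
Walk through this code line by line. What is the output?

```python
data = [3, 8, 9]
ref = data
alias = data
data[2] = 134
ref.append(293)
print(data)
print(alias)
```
[3, 8, 134, 293]
[3, 8, 134, 293]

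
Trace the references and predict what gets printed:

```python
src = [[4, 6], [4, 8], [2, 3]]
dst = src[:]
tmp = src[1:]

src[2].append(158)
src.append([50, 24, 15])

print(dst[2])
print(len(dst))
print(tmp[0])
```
[2, 3, 158]
3
[4, 8]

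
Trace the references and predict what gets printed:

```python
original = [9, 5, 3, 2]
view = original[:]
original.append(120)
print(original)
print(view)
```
[9, 5, 3, 2, 120]
[9, 5, 3, 2]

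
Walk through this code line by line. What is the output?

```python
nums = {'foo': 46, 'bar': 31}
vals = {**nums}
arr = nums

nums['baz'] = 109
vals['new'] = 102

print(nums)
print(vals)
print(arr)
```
{'foo': 46, 'bar': 31, 'baz': 109}
{'foo': 46, 'bar': 31, 'new': 102}
{'foo': 46, 'bar': 31, 'baz': 109}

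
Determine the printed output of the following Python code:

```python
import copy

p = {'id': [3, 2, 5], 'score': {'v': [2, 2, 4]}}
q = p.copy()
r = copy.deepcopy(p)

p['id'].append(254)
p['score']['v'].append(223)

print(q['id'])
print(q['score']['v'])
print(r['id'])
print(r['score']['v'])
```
[3, 2, 5, 254]
[2, 2, 4, 223]
[3, 2, 5]
[2, 2, 4]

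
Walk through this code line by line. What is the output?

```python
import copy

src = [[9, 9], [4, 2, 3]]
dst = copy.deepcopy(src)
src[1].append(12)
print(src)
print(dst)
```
[[9, 9], [4, 2, 3, 12]]
[[9, 9], [4, 2, 3]]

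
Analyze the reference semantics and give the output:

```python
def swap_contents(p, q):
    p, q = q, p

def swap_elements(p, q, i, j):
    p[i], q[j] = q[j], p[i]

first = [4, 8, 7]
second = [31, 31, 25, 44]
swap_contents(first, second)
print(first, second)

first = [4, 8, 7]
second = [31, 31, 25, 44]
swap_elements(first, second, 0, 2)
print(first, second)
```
[4, 8, 7] [31, 31, 25, 44]
[25, 8, 7] [31, 31, 4, 44]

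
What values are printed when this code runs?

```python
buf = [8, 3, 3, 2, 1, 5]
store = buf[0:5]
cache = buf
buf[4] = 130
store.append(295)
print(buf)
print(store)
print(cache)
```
[8, 3, 3, 2, 130, 5]
[8, 3, 3, 2, 1, 295]
[8, 3, 3, 2, 130, 5]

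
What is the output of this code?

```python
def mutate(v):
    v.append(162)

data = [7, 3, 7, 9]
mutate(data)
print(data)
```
[7, 3, 7, 9, 162]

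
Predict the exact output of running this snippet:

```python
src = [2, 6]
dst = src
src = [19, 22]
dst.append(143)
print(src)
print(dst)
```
[19, 22]
[2, 6, 143]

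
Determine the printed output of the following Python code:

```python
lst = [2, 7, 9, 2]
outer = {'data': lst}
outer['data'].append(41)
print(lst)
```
[2, 7, 9, 2, 41]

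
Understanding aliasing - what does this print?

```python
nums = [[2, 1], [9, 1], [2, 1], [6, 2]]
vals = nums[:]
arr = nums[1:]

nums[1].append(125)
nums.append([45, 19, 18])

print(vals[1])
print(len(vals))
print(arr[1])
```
[9, 1, 125]
4
[2, 1]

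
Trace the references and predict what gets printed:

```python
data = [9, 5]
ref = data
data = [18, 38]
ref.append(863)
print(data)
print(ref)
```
[18, 38]
[9, 5, 863]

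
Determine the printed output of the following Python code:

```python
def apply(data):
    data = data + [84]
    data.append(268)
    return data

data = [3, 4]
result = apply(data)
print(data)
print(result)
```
[3, 4]
[3, 4, 84, 268]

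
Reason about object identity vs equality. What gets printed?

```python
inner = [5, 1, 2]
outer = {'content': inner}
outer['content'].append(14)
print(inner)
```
[5, 1, 2, 14]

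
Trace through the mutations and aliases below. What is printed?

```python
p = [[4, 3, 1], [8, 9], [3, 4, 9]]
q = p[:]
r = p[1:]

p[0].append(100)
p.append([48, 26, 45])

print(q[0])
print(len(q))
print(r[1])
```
[4, 3, 1, 100]
3
[3, 4, 9]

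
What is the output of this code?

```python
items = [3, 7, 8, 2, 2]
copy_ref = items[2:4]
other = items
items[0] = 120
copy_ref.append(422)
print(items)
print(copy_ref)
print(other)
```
[120, 7, 8, 2, 2]
[8, 2, 422]
[120, 7, 8, 2, 2]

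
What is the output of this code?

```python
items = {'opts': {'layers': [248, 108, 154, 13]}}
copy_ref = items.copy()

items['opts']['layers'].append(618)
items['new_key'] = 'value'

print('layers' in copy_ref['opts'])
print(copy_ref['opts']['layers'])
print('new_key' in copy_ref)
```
True
[248, 108, 154, 13, 618]
False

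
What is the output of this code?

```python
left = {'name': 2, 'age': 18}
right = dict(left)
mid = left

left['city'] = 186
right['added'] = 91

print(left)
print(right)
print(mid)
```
{'name': 2, 'age': 18, 'city': 186}
{'name': 2, 'age': 18, 'added': 91}
{'name': 2, 'age': 18, 'city': 186}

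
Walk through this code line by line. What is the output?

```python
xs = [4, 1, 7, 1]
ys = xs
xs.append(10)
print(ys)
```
[4, 1, 7, 1, 10]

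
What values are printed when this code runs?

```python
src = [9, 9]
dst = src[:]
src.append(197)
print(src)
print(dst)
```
[9, 9, 197]
[9, 9]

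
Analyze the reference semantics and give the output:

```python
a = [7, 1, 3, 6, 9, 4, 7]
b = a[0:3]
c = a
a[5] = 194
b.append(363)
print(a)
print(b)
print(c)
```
[7, 1, 3, 6, 9, 194, 7]
[7, 1, 3, 363]
[7, 1, 3, 6, 9, 194, 7]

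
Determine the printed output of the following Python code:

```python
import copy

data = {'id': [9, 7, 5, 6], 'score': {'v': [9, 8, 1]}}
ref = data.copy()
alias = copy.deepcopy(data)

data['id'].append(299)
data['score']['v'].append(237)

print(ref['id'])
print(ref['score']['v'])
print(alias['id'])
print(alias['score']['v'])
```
[9, 7, 5, 6, 299]
[9, 8, 1, 237]
[9, 7, 5, 6]
[9, 8, 1]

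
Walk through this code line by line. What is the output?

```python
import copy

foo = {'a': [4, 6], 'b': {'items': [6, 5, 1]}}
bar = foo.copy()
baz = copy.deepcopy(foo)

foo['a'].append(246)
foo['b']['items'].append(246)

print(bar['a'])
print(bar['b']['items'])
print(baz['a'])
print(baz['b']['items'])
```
[4, 6, 246]
[6, 5, 1, 246]
[4, 6]
[6, 5, 1]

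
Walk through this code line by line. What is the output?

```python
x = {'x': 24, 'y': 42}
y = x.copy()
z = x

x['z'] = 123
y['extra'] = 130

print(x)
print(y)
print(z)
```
{'x': 24, 'y': 42, 'z': 123}
{'x': 24, 'y': 42, 'extra': 130}
{'x': 24, 'y': 42, 'z': 123}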